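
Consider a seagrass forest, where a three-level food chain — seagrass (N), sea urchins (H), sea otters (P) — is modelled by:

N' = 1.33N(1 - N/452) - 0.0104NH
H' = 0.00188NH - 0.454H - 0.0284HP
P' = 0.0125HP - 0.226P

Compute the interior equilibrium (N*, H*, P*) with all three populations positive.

From dP/dt = 0: 0.0125H* = 0.226, so H* = 18.1.
From dN/dt = 0: 1.33(1 - N*/452) = 0.0104·18.1, giving N* = 452·(1 - 0.141) = 388.
From dH/dt = 0: 0.00188·388 - 0.454 = 0.0284P*, so P* = 0.276/0.0284 = 9.71.

N* ≈ 388, H* ≈ 18.1, P* ≈ 9.71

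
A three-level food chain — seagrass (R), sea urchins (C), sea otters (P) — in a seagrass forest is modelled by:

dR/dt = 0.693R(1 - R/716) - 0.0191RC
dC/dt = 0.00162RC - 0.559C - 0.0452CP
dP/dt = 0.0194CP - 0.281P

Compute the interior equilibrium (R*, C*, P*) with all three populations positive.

R* ≈ 430, C* ≈ 14.5, P* ≈ 3.05

From dP/dt = 0: 0.0194C* = 0.281, so C* = 14.5.
From dR/dt = 0: 0.693(1 - R*/716) = 0.0191·14.5, giving R* = 716·(1 - 0.399) = 430.
From dC/dt = 0: 0.00162·430 - 0.559 = 0.0452P*, so P* = 0.138/0.0452 = 3.05.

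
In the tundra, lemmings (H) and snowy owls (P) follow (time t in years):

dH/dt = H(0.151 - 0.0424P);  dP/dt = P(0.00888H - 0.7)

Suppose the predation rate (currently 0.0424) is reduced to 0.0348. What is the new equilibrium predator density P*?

At the interior fixed point, setting dH/dt = 0 with H > 0 fixes P* = (prey growth rate)/(HP coefficient) — independent of the other coefficients.
With the change, P* = 0.151/0.0348 = 4.34; it rises from 3.56.

P* ≈ 4.34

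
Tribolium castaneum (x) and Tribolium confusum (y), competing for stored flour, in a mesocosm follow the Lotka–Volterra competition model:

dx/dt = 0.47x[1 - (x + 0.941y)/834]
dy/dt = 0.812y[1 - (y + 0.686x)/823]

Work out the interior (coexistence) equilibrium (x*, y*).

x* ≈ 168, y* ≈ 708

Setting both brackets to zero gives the nullclines x + 0.941y = 834 and 0.686x + y = 823.
Substituting y = 823 - 0.686x into the first: x(1 - 0.941·0.686) = 834 - 0.941·823.
So x* = 59.6/0.354 = 168, and then y* = 823 - 0.686·168 = 708.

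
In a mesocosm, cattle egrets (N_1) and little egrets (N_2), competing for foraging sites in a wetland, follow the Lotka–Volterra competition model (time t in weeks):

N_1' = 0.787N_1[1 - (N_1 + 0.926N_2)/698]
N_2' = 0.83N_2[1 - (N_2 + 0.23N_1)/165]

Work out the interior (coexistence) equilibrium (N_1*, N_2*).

N_1* ≈ 693, N_2* ≈ 5.67

Setting both brackets to zero gives the nullclines N_1 + 0.926N_2 = 698 and 0.23N_1 + N_2 = 165.
Substituting N_2 = 165 - 0.23N_1 into the first: N_1(1 - 0.926·0.23) = 698 - 0.926·165.
So N_1* = 545/0.787 = 693, and then N_2* = 165 - 0.23·693 = 5.67.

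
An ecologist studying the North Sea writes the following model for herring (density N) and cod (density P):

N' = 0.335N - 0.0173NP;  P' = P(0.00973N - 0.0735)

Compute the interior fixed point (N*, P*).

Set dP/dt = 0 with P > 0: 0.00973N - 0.0735 = 0, so N* = 0.0735/0.00973 = 7.55.
Set dN/dt = 0 with N > 0: 0.335 - 0.0173P = 0, so P* = 0.335/0.0173 = 19.4.

N* ≈ 7.55, P* ≈ 19.4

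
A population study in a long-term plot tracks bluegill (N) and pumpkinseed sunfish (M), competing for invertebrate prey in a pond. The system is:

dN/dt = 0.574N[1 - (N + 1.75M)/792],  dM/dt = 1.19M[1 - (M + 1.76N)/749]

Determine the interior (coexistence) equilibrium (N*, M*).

Setting both brackets to zero gives the nullclines N + 1.75M = 792 and 1.76N + M = 749.
Substituting M = 749 - 1.76N into the first: N(1 - 1.75·1.76) = 792 - 1.75·749.
So N* = -519/-2.08 = 249, and then M* = 749 - 1.76·249 = 310.

N* ≈ 249, M* ≈ 310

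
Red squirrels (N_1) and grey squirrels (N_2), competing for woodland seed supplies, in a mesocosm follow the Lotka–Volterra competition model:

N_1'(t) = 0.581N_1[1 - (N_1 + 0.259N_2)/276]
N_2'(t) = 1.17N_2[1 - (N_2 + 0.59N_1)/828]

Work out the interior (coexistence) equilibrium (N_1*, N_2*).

Setting both brackets to zero gives the nullclines N_1 + 0.259N_2 = 276 and 0.59N_1 + N_2 = 828.
Substituting N_2 = 828 - 0.59N_1 into the first: N_1(1 - 0.259·0.59) = 276 - 0.259·828.
So N_1* = 61.5/0.847 = 72.6, and then N_2* = 828 - 0.59·72.6 = 785.

N_1* ≈ 72.6, N_2* ≈ 785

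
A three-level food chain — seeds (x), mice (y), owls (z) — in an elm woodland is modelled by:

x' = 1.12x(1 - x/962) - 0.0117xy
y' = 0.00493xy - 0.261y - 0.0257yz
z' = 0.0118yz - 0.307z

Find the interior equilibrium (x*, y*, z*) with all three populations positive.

From dz/dt = 0: 0.0118y* = 0.307, so y* = 26.
From dx/dt = 0: 1.12(1 - x*/962) = 0.0117·26, giving x* = 962·(1 - 0.272) = 701.
From dy/dt = 0: 0.00493·701 - 0.261 = 0.0257z*, so z* = 3.19/0.0257 = 124.

x* ≈ 701, y* ≈ 26, z* ≈ 124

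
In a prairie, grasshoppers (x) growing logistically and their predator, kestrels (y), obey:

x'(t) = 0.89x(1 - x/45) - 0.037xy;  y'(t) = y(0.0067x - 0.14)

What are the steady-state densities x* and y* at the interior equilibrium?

From dy/dt = 0 with y > 0: 0.0067x* = 0.14, so x* = 20.9.
Substitute into dx/dt = 0: 0.89(1 - 20.9/45) = 0.037y*.
The bracket is 0.536, giving y* = 0.477/0.037 = 12.9.

x* ≈ 20.9, y* ≈ 12.9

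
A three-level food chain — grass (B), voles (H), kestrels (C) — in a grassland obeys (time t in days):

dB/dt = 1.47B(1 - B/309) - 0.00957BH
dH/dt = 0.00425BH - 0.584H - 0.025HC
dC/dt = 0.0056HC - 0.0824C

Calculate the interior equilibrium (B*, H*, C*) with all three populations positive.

From dC/dt = 0: 0.0056H* = 0.0824, so H* = 14.7.
From dB/dt = 0: 1.47(1 - B*/309) = 0.00957·14.7, giving B* = 309·(1 - 0.0958) = 279.
From dH/dt = 0: 0.00425·279 - 0.584 = 0.025C*, so C* = 0.603/0.025 = 24.1.

B* ≈ 279, H* ≈ 14.7, C* ≈ 24.1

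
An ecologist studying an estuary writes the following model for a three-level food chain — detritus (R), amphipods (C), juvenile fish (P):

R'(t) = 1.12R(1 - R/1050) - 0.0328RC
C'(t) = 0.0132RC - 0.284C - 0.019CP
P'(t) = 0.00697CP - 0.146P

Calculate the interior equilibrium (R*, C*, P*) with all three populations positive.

R* ≈ 406, C* ≈ 20.9, P* ≈ 267

From dP/dt = 0: 0.00697C* = 0.146, so C* = 20.9.
From dR/dt = 0: 1.12(1 - R*/1050) = 0.0328·20.9, giving R* = 1050·(1 - 0.613) = 406.
From dC/dt = 0: 0.0132·406 - 0.284 = 0.019P*, so P* = 5.07/0.019 = 267.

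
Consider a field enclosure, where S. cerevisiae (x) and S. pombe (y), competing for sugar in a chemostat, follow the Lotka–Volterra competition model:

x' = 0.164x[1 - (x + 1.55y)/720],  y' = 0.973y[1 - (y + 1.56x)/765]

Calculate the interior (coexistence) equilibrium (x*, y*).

Setting both brackets to zero gives the nullclines x + 1.55y = 720 and 1.56x + y = 765.
Substituting y = 765 - 1.56x into the first: x(1 - 1.55·1.56) = 720 - 1.55·765.
So x* = -466/-1.42 = 328, and then y* = 765 - 1.56·328 = 253.

x* ≈ 328, y* ≈ 253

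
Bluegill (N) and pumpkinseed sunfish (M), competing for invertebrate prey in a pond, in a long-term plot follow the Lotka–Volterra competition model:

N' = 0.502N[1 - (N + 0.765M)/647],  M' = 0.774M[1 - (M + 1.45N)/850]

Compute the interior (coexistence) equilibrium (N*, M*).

N* ≈ 29.7, M* ≈ 807

Setting both brackets to zero gives the nullclines N + 0.765M = 647 and 1.45N + M = 850.
Substituting M = 850 - 1.45N into the first: N(1 - 0.765·1.45) = 647 - 0.765·850.
So N* = -3.25/-0.109 = 29.7, and then M* = 850 - 1.45·29.7 = 807.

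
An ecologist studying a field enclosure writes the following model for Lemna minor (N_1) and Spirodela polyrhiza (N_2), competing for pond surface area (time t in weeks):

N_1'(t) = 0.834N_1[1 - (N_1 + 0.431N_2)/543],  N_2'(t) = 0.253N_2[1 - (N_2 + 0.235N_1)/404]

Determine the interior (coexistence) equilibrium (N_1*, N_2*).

N_1* ≈ 410, N_2* ≈ 308

Setting both brackets to zero gives the nullclines N_1 + 0.431N_2 = 543 and 0.235N_1 + N_2 = 404.
Substituting N_2 = 404 - 0.235N_1 into the first: N_1(1 - 0.431·0.235) = 543 - 0.431·404.
So N_1* = 369/0.899 = 410, and then N_2* = 404 - 0.235·410 = 308.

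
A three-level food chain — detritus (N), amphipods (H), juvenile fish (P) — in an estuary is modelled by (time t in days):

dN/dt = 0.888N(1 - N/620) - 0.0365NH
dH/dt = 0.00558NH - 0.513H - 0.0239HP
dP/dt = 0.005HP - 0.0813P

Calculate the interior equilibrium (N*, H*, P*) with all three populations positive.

N* ≈ 206, H* ≈ 16.3, P* ≈ 26.5

From dP/dt = 0: 0.005H* = 0.0813, so H* = 16.3.
From dN/dt = 0: 0.888(1 - N*/620) = 0.0365·16.3, giving N* = 620·(1 - 0.668) = 206.
From dH/dt = 0: 0.00558·206 - 0.513 = 0.0239P*, so P* = 0.634/0.0239 = 26.5.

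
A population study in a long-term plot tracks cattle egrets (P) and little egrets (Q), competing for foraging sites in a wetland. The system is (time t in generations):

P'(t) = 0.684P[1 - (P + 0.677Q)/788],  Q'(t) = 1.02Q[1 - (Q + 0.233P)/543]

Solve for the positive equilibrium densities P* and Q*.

Setting both brackets to zero gives the nullclines P + 0.677Q = 788 and 0.233P + Q = 543.
Substituting Q = 543 - 0.233P into the first: P(1 - 0.677·0.233) = 788 - 0.677·543.
So P* = 420/0.842 = 499, and then Q* = 543 - 0.233·499 = 427.

P* ≈ 499, Q* ≈ 427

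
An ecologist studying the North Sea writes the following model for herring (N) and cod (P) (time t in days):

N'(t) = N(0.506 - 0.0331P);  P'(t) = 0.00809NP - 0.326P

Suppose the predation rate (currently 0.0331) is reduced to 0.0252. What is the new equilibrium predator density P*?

At the interior fixed point, setting dN/dt = 0 with N > 0 fixes P* = (prey growth rate)/(NP coefficient) — independent of the other coefficients.
With the change, P* = 0.506/0.0252 = 20.1; it rises from 15.3.

P* ≈ 20.1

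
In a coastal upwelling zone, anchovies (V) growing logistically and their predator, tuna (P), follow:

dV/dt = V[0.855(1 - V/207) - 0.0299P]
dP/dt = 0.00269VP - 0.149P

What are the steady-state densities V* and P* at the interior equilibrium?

V* ≈ 55.4, P* ≈ 20.9

From dP/dt = 0 with P > 0: 0.00269V* = 0.149, so V* = 55.4.
Substitute into dV/dt = 0: 0.855(1 - 55.4/207) = 0.0299P*.
The bracket is 0.732, giving P* = 0.626/0.0299 = 20.9.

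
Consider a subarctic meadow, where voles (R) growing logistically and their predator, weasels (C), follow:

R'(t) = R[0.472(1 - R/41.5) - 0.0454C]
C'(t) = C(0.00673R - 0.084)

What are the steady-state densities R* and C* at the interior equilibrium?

From dC/dt = 0 with C > 0: 0.00673R* = 0.084, so R* = 12.5.
Substitute into dR/dt = 0: 0.472(1 - 12.5/41.5) = 0.0454C*.
The bracket is 0.699, giving C* = 0.33/0.0454 = 7.27.

R* ≈ 12.5, C* ≈ 7.27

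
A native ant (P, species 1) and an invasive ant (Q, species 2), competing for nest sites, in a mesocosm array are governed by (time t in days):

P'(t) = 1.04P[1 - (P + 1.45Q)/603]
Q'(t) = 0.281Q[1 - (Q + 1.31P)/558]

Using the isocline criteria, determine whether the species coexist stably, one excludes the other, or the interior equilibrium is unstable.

unstable coexistence (outcome depends on initial conditions)

Compare the nullcline intercepts: K1/α12 = 603/1.45 = 416 < K2 = 558; K2/α21 = 558/1.31 = 426 < K1 = 603.
Since both are reversed, neither can invade when rare; the interior point is a saddle.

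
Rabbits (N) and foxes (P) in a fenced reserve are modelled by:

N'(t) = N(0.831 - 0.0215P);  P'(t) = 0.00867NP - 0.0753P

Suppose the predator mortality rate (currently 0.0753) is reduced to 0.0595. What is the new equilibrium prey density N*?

N* ≈ 6.86

At the interior fixed point, setting dP/dt = 0 with P > 0 fixes N* = (predator death rate)/(NP coefficient) — independent of the other coefficients.
With the change, N* = 0.0595/0.00867 = 6.86; it falls from 8.69.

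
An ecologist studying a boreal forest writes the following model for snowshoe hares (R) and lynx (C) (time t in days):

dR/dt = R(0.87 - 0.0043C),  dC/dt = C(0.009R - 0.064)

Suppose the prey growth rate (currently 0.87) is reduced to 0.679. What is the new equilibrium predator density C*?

C* ≈ 158

At the interior fixed point, setting dR/dt = 0 with R > 0 fixes C* = (prey growth rate)/(RC coefficient) — independent of the other coefficients.
With the change, C* = 0.679/0.0043 = 158; it falls from 202.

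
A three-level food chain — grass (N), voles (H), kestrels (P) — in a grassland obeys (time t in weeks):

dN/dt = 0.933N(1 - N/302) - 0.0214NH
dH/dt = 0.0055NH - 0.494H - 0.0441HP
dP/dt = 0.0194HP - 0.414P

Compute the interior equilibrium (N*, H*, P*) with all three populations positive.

From dP/dt = 0: 0.0194H* = 0.414, so H* = 21.3.
From dN/dt = 0: 0.933(1 - N*/302) = 0.0214·21.3, giving N* = 302·(1 - 0.489) = 154.
From dH/dt = 0: 0.0055·154 - 0.494 = 0.0441P*, so P* = 0.354/0.0441 = 8.03.

N* ≈ 154, H* ≈ 21.3, P* ≈ 8.03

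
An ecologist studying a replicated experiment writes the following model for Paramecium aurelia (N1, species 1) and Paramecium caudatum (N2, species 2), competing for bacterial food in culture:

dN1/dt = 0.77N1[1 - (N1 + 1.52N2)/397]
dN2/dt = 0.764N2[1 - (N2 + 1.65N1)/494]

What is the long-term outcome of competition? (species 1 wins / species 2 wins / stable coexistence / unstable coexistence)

unstable coexistence (outcome depends on initial conditions)

Compare the nullcline intercepts: K1/α12 = 397/1.52 = 261 < K2 = 494; K2/α21 = 494/1.65 = 299 < K1 = 397.
Since both are reversed, neither can invade when rare; the interior point is a saddle.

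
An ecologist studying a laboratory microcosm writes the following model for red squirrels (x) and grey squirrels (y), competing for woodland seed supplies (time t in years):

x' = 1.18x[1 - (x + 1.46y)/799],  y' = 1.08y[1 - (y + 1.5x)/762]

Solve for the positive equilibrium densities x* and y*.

Setting both brackets to zero gives the nullclines x + 1.46y = 799 and 1.5x + y = 762.
Substituting y = 762 - 1.5x into the first: x(1 - 1.46·1.5) = 799 - 1.46·762.
So x* = -314/-1.19 = 263, and then y* = 762 - 1.5·263 = 367.

x* ≈ 263, y* ≈ 367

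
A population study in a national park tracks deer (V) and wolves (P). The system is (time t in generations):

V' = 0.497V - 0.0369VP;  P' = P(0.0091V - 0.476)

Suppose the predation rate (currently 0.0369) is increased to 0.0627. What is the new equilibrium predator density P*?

At the interior fixed point, setting dV/dt = 0 with V > 0 fixes P* = (prey growth rate)/(VP coefficient) — independent of the other coefficients.
With the change, P* = 0.497/0.0627 = 7.93; it falls from 13.5.

P* ≈ 7.93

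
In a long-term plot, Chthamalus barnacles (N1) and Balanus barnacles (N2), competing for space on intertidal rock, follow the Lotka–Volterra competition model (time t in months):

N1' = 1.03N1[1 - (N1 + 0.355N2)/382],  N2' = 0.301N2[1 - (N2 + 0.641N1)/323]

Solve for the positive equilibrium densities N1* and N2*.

N1* ≈ 346, N2* ≈ 101

Setting both brackets to zero gives the nullclines N1 + 0.355N2 = 382 and 0.641N1 + N2 = 323.
Substituting N2 = 323 - 0.641N1 into the first: N1(1 - 0.355·0.641) = 382 - 0.355·323.
So N1* = 267/0.772 = 346, and then N2* = 323 - 0.641·346 = 101.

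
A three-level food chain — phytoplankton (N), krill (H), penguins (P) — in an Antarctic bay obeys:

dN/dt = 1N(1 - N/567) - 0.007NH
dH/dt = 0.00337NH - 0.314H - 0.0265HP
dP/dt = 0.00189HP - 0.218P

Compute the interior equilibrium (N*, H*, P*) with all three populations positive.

From dP/dt = 0: 0.00189H* = 0.218, so H* = 115.
From dN/dt = 0: 1(1 - N*/567) = 0.007·115, giving N* = 567·(1 - 0.807) = 109.
From dH/dt = 0: 0.00337·109 - 0.314 = 0.0265P*, so P* = 0.054/0.0265 = 2.04.

N* ≈ 109, H* ≈ 115, P* ≈ 2.04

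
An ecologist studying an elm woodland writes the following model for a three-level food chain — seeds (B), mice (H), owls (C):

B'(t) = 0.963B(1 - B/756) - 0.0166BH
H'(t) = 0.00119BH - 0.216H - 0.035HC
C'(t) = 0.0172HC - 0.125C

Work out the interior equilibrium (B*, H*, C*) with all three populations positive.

From dC/dt = 0: 0.0172H* = 0.125, so H* = 7.27.
From dB/dt = 0: 0.963(1 - B*/756) = 0.0166·7.27, giving B* = 756·(1 - 0.125) = 661.
From dH/dt = 0: 0.00119·661 - 0.216 = 0.035C*, so C* = 0.571/0.035 = 16.3.

B* ≈ 661, H* ≈ 7.27, C* ≈ 16.3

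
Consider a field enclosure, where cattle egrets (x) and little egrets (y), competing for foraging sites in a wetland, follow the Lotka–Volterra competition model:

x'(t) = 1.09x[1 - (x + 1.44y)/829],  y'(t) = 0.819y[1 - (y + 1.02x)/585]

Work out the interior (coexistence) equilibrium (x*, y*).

Setting both brackets to zero gives the nullclines x + 1.44y = 829 and 1.02x + y = 585.
Substituting y = 585 - 1.02x into the first: x(1 - 1.44·1.02) = 829 - 1.44·585.
So x* = -13.4/-0.469 = 28.6, and then y* = 585 - 1.02·28.6 = 556.

x* ≈ 28.6, y* ≈ 556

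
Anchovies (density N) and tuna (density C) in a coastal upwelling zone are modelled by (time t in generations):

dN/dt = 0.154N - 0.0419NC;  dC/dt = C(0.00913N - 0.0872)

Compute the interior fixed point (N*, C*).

N* ≈ 9.55, C* ≈ 3.68

Set dC/dt = 0 with C > 0: 0.00913N - 0.0872 = 0, so N* = 0.0872/0.00913 = 9.55.
Set dN/dt = 0 with N > 0: 0.154 - 0.0419C = 0, so C* = 0.154/0.0419 = 3.68.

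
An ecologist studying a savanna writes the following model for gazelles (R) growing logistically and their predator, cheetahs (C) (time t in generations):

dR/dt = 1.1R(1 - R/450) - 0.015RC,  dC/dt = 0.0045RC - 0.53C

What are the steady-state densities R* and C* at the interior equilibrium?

From dC/dt = 0 with C > 0: 0.0045R* = 0.53, so R* = 118.
Substitute into dR/dt = 0: 1.1(1 - 118/450) = 0.015C*.
The bracket is 0.738, giving C* = 0.812/0.015 = 54.1.

R* ≈ 118, C* ≈ 54.1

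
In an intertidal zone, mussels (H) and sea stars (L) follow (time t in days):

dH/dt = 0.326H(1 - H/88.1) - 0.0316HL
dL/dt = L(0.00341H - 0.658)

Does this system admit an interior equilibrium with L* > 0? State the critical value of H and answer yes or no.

The predator equation gives dL/dt > 0 only when H > 0.658/0.00341 = 193.
Without the predator, H → K = 88.1. Since 88.1 < 193, the predator cannot invade.

Threshold H = 193; K < 193, so no, the predator goes extinct.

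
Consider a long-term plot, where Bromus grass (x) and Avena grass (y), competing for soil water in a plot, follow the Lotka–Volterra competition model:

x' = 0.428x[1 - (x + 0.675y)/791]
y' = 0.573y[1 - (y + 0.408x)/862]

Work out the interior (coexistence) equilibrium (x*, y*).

x* ≈ 289, y* ≈ 744

Setting both brackets to zero gives the nullclines x + 0.675y = 791 and 0.408x + y = 862.
Substituting y = 862 - 0.408x into the first: x(1 - 0.675·0.408) = 791 - 0.675·862.
So x* = 209/0.725 = 289, and then y* = 862 - 0.408·289 = 744.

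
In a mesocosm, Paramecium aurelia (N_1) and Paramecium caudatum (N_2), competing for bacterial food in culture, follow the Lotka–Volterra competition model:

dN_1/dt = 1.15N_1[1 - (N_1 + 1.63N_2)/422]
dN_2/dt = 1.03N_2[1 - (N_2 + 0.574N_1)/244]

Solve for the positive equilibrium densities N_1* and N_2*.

Setting both brackets to zero gives the nullclines N_1 + 1.63N_2 = 422 and 0.574N_1 + N_2 = 244.
Substituting N_2 = 244 - 0.574N_1 into the first: N_1(1 - 1.63·0.574) = 422 - 1.63·244.
So N_1* = 24.3/0.0644 = 377, and then N_2* = 244 - 0.574·377 = 27.5.

N_1* ≈ 377, N_2* ≈ 27.5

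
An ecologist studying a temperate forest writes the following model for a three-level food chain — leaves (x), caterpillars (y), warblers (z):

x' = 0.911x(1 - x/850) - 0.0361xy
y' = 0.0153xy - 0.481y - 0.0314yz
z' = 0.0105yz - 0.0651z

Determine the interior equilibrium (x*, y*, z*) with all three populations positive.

x* ≈ 641, y* ≈ 6.2, z* ≈ 297

From dz/dt = 0: 0.0105y* = 0.0651, so y* = 6.2.
From dx/dt = 0: 0.911(1 - x*/850) = 0.0361·6.2, giving x* = 850·(1 - 0.246) = 641.
From dy/dt = 0: 0.0153·641 - 0.481 = 0.0314z*, so z* = 9.33/0.0314 = 297.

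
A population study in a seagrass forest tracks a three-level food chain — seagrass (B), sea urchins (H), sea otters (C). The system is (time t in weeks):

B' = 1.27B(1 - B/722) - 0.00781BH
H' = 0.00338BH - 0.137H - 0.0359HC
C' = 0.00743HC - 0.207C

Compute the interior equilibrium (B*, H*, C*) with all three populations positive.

From dC/dt = 0: 0.00743H* = 0.207, so H* = 27.9.
From dB/dt = 0: 1.27(1 - B*/722) = 0.00781·27.9, giving B* = 722·(1 - 0.171) = 598.
From dH/dt = 0: 0.00338·598 - 0.137 = 0.0359C*, so C* = 1.89/0.0359 = 52.5.

B* ≈ 598, H* ≈ 27.9, C* ≈ 52.5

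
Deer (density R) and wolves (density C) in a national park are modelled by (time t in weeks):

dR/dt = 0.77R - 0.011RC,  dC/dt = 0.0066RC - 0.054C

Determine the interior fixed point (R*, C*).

R* ≈ 8.18, C* ≈ 70

Set dC/dt = 0 with C > 0: 0.0066R - 0.054 = 0, so R* = 0.054/0.0066 = 8.18.
Set dR/dt = 0 with R > 0: 0.77 - 0.011C = 0, so C* = 0.77/0.011 = 70.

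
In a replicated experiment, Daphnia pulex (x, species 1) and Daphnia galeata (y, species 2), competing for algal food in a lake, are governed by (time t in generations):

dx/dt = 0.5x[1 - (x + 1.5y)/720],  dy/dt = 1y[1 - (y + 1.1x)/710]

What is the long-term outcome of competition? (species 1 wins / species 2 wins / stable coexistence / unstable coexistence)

unstable coexistence (outcome depends on initial conditions)

Compare the nullcline intercepts: K1/α12 = 720/1.5 = 480 < K2 = 710; K2/α21 = 710/1.1 = 645 < K1 = 720.
Since both are reversed, neither can invade when rare; the interior point is a saddle.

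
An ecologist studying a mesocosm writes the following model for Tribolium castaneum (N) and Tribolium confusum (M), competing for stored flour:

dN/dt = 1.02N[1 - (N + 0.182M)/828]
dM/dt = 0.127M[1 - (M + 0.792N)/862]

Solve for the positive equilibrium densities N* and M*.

N* ≈ 784, M* ≈ 241

Setting both brackets to zero gives the nullclines N + 0.182M = 828 and 0.792N + M = 862.
Substituting M = 862 - 0.792N into the first: N(1 - 0.182·0.792) = 828 - 0.182·862.
So N* = 671/0.856 = 784, and then M* = 862 - 0.792·784 = 241.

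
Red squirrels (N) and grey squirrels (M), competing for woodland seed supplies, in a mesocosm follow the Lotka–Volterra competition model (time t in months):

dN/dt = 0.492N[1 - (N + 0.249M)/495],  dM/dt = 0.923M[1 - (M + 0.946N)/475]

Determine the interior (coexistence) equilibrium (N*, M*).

N* ≈ 493, M* ≈ 8.8

Setting both brackets to zero gives the nullclines N + 0.249M = 495 and 0.946N + M = 475.
Substituting M = 475 - 0.946N into the first: N(1 - 0.249·0.946) = 495 - 0.249·475.
So N* = 377/0.764 = 493, and then M* = 475 - 0.946·493 = 8.8.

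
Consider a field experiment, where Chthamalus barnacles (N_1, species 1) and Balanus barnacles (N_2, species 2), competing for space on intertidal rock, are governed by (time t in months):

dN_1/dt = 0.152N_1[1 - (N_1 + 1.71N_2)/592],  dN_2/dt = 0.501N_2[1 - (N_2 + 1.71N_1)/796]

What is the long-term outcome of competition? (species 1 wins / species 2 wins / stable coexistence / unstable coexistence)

unstable coexistence (outcome depends on initial conditions)

Compare the nullcline intercepts: K1/α12 = 592/1.71 = 346 < K2 = 796; K2/α21 = 796/1.71 = 465 < K1 = 592.
Since both are reversed, neither can invade when rare; the interior point is a saddle.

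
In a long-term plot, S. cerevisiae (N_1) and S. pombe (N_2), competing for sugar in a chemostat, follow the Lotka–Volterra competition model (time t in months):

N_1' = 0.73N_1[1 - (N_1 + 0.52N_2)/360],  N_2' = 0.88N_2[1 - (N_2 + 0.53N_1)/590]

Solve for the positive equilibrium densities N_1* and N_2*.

Setting both brackets to zero gives the nullclines N_1 + 0.52N_2 = 360 and 0.53N_1 + N_2 = 590.
Substituting N_2 = 590 - 0.53N_1 into the first: N_1(1 - 0.52·0.53) = 360 - 0.52·590.
So N_1* = 53.2/0.724 = 73.4, and then N_2* = 590 - 0.53·73.4 = 551.

N_1* ≈ 73.4, N_2* ≈ 551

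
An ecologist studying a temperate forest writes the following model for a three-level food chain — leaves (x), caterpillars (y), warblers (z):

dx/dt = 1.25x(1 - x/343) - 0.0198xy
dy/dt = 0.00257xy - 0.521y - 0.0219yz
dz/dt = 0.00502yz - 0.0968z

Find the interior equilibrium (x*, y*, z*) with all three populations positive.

From dz/dt = 0: 0.00502y* = 0.0968, so y* = 19.3.
From dx/dt = 0: 1.25(1 - x*/343) = 0.0198·19.3, giving x* = 343·(1 - 0.305) = 238.
From dy/dt = 0: 0.00257·238 - 0.521 = 0.0219z*, so z* = 0.0913/0.0219 = 4.17.

x* ≈ 238, y* ≈ 19.3, z* ≈ 4.17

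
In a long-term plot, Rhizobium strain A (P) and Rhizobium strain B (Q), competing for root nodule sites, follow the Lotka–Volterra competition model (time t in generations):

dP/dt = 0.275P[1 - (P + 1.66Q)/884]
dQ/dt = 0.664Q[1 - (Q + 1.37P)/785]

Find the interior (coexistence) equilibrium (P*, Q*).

Setting both brackets to zero gives the nullclines P + 1.66Q = 884 and 1.37P + Q = 785.
Substituting Q = 785 - 1.37P into the first: P(1 - 1.66·1.37) = 884 - 1.66·785.
So P* = -419/-1.27 = 329, and then Q* = 785 - 1.37·329 = 334.

P* ≈ 329, Q* ≈ 334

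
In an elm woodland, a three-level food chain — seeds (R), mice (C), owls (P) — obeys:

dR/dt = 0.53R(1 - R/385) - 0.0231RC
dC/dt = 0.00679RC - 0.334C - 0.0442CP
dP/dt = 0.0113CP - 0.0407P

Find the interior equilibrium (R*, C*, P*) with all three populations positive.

R* ≈ 325, C* ≈ 3.6, P* ≈ 42.3

From dP/dt = 0: 0.0113C* = 0.0407, so C* = 3.6.
From dR/dt = 0: 0.53(1 - R*/385) = 0.0231·3.6, giving R* = 385·(1 - 0.157) = 325.
From dC/dt = 0: 0.00679·325 - 0.334 = 0.0442P*, so P* = 1.87/0.0442 = 42.3.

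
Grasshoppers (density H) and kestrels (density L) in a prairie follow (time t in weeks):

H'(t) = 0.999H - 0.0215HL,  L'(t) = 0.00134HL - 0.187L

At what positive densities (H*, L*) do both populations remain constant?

H* ≈ 140, L* ≈ 46.5

Set dL/dt = 0 with L > 0: 0.00134H - 0.187 = 0, so H* = 0.187/0.00134 = 140.
Set dH/dt = 0 with H > 0: 0.999 - 0.0215L = 0, so L* = 0.999/0.0215 = 46.5.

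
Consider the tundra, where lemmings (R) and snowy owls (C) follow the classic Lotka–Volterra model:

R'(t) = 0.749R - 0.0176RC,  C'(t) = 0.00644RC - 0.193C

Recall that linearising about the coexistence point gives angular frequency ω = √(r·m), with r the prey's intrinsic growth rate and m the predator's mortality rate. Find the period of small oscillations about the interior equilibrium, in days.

T ≈ 16.5 days

Here r = 0.749 and m = 0.193, so r·m = 0.145.
ω = √0.145 = 0.38 per day, hence T = 2π/ω ≈ 16.5 days.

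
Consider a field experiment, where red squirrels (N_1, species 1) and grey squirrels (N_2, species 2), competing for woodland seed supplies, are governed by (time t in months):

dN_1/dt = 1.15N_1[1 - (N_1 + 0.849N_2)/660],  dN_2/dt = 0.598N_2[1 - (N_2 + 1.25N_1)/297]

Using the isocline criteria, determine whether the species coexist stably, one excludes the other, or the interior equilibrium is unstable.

Compare the nullcline intercepts: K1/α12 = 660/0.849 = 777 > K2 = 297; K2/α21 = 297/1.25 = 238 < K1 = 660.
Since the inequalities point opposite ways, species 1 can invade but species 2 cannot.

species 1 excludes species 2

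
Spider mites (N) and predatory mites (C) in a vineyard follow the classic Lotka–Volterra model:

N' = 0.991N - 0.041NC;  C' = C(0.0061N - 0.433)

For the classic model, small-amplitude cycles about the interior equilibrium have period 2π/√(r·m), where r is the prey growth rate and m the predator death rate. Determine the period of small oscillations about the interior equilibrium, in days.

Here r = 0.991 and m = 0.433, so r·m = 0.429.
ω = √0.429 = 0.655 per day, hence T = 2π/ω ≈ 9.59 days.

T ≈ 9.59 days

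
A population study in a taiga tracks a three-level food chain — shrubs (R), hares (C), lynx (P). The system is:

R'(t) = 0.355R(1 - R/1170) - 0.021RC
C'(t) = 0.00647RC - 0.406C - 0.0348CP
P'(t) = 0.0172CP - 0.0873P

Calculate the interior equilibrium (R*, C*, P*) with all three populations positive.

R* ≈ 819, C* ≈ 5.08, P* ≈ 141

From dP/dt = 0: 0.0172C* = 0.0873, so C* = 5.08.
From dR/dt = 0: 0.355(1 - R*/1170) = 0.021·5.08, giving R* = 1170·(1 - 0.3) = 819.
From dC/dt = 0: 0.00647·819 - 0.406 = 0.0348P*, so P* = 4.89/0.0348 = 141.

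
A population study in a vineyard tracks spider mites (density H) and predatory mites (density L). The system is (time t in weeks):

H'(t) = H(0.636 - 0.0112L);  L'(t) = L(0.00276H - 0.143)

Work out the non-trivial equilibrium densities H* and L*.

Set dL/dt = 0 with L > 0: 0.00276H - 0.143 = 0, so H* = 0.143/0.00276 = 51.8.
Set dH/dt = 0 with H > 0: 0.636 - 0.0112L = 0, so L* = 0.636/0.0112 = 56.8.

H* ≈ 51.8, L* ≈ 56.8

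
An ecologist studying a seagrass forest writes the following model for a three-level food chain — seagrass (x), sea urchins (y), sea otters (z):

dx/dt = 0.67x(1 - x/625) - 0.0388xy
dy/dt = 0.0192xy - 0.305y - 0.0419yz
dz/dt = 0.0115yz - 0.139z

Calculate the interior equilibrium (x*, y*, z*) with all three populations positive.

x* ≈ 188, y* ≈ 12.1, z* ≈ 78.7

From dz/dt = 0: 0.0115y* = 0.139, so y* = 12.1.
From dx/dt = 0: 0.67(1 - x*/625) = 0.0388·12.1, giving x* = 625·(1 - 0.7) = 188.
From dy/dt = 0: 0.0192·188 - 0.305 = 0.0419z*, so z* = 3.3/0.0419 = 78.7.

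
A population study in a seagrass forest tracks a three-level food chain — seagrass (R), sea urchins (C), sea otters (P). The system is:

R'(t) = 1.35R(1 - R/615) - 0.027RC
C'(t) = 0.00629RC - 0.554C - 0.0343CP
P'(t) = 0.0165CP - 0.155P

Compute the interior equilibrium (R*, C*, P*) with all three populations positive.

R* ≈ 499, C* ≈ 9.39, P* ≈ 75.4

From dP/dt = 0: 0.0165C* = 0.155, so C* = 9.39.
From dR/dt = 0: 1.35(1 - R*/615) = 0.027·9.39, giving R* = 615·(1 - 0.188) = 499.
From dC/dt = 0: 0.00629·499 - 0.554 = 0.0343P*, so P* = 2.59/0.0343 = 75.4.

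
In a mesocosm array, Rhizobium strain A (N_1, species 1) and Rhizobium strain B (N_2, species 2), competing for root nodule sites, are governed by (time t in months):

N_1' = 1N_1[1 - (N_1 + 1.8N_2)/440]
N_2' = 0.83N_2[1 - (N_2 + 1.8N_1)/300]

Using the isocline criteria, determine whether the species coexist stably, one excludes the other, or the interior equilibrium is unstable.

Compare the nullcline intercepts: K1/α12 = 440/1.8 = 244 < K2 = 300; K2/α21 = 300/1.8 = 167 < K1 = 440.
Since both are reversed, neither can invade when rare; the interior point is a saddle.

unstable coexistence (outcome depends on initial conditions)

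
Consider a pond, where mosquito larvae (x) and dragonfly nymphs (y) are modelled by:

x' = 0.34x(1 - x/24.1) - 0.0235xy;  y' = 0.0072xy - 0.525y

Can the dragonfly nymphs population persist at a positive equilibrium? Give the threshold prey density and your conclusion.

The predator equation gives dy/dt > 0 only when x > 0.525/0.0072 = 72.9.
Without the predator, x → K = 24.1. Since 24.1 < 72.9, the predator cannot invade.

Threshold x = 72.9; K < 72.9, so no, the predator goes extinct.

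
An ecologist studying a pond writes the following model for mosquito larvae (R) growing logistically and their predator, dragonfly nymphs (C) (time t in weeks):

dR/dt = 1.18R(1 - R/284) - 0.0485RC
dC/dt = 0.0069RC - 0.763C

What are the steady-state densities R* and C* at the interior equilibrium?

R* ≈ 111, C* ≈ 14.9

From dC/dt = 0 with C > 0: 0.0069R* = 0.763, so R* = 111.
Substitute into dR/dt = 0: 1.18(1 - 111/284) = 0.0485C*.
The bracket is 0.611, giving C* = 0.721/0.0485 = 14.9.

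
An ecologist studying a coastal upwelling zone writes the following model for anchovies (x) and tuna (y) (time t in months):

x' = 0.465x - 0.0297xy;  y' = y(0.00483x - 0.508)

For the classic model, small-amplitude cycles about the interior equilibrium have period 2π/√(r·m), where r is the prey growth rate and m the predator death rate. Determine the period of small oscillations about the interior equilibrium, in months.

T ≈ 12.9 months

Here r = 0.465 and m = 0.508, so r·m = 0.236.
ω = √0.236 = 0.486 per month, hence T = 2π/ω ≈ 12.9 months.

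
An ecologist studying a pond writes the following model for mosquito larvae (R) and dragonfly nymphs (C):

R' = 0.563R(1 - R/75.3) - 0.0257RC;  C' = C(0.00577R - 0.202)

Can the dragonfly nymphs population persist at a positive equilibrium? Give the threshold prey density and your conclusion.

The predator equation gives dC/dt > 0 only when R > 0.202/0.00577 = 35.
Without the predator, R → K = 75.3. Since 75.3 > 35, the predator can invade and persist.

Threshold R = 35; K > 35, so yes, the predator persists.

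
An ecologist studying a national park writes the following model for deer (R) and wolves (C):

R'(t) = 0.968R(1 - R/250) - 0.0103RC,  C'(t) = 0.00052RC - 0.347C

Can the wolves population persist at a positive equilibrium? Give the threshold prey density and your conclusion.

Threshold R = 667; K < 667, so no, the predator goes extinct.

The predator equation gives dC/dt > 0 only when R > 0.347/0.00052 = 667.
Without the predator, R → K = 250. Since 250 < 667, the predator cannot invade.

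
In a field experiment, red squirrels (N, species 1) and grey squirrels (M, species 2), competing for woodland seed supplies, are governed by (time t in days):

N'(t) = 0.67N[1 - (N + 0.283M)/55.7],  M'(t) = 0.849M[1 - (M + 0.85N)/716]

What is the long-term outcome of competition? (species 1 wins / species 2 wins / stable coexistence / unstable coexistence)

species 2 excludes species 1

Compare the nullcline intercepts: K1/α12 = 55.7/0.283 = 197 < K2 = 716; K2/α21 = 716/0.85 = 842 > K1 = 55.7.
Since the inequalities point opposite ways, species 2 can invade but species 1 cannot.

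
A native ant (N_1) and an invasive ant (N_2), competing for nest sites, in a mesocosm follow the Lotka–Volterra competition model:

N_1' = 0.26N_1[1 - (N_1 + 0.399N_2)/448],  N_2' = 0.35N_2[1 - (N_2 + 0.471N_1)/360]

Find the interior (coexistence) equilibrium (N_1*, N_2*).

N_1* ≈ 375, N_2* ≈ 183

Setting both brackets to zero gives the nullclines N_1 + 0.399N_2 = 448 and 0.471N_1 + N_2 = 360.
Substituting N_2 = 360 - 0.471N_1 into the first: N_1(1 - 0.399·0.471) = 448 - 0.399·360.
So N_1* = 304/0.812 = 375, and then N_2* = 360 - 0.471·375 = 183.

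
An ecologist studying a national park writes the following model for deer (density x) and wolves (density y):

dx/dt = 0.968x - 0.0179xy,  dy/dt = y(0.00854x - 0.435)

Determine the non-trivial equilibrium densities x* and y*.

Set dy/dt = 0 with y > 0: 0.00854x - 0.435 = 0, so x* = 0.435/0.00854 = 50.9.
Set dx/dt = 0 with x > 0: 0.968 - 0.0179y = 0, so y* = 0.968/0.0179 = 54.1.

x* ≈ 50.9, y* ≈ 54.1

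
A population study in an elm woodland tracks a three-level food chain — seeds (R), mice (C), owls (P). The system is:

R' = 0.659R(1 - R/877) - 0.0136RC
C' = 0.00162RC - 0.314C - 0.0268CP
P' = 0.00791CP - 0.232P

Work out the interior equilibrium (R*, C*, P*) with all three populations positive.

R* ≈ 346, C* ≈ 29.3, P* ≈ 9.21

From dP/dt = 0: 0.00791C* = 0.232, so C* = 29.3.
From dR/dt = 0: 0.659(1 - R*/877) = 0.0136·29.3, giving R* = 877·(1 - 0.605) = 346.
From dC/dt = 0: 0.00162·346 - 0.314 = 0.0268P*, so P* = 0.247/0.0268 = 9.21.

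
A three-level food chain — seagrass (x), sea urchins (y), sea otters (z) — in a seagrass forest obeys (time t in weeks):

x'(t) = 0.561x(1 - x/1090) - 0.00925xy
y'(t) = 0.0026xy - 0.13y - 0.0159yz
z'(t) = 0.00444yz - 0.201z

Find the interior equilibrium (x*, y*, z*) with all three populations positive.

x* ≈ 276, y* ≈ 45.3, z* ≈ 37

From dz/dt = 0: 0.00444y* = 0.201, so y* = 45.3.
From dx/dt = 0: 0.561(1 - x*/1090) = 0.00925·45.3, giving x* = 1090·(1 - 0.746) = 276.
From dy/dt = 0: 0.0026·276 - 0.13 = 0.0159z*, so z* = 0.589/0.0159 = 37.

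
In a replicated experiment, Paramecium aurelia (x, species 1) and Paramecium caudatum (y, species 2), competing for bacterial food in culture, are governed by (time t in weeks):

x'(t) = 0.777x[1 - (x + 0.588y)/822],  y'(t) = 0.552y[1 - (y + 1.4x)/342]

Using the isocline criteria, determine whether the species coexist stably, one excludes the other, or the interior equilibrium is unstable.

Compare the nullcline intercepts: K1/α12 = 822/0.588 = 1400 > K2 = 342; K2/α21 = 342/1.4 = 244 < K1 = 822.
Since the inequalities point opposite ways, species 1 can invade but species 2 cannot.

species 1 excludes species 2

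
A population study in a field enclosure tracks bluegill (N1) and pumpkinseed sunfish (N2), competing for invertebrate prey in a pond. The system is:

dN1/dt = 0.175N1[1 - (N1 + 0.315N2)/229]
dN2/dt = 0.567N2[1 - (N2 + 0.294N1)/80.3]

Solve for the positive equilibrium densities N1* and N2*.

N1* ≈ 224, N2* ≈ 14.3

Setting both brackets to zero gives the nullclines N1 + 0.315N2 = 229 and 0.294N1 + N2 = 80.3.
Substituting N2 = 80.3 - 0.294N1 into the first: N1(1 - 0.315·0.294) = 229 - 0.315·80.3.
So N1* = 204/0.907 = 224, and then N2* = 80.3 - 0.294·224 = 14.3.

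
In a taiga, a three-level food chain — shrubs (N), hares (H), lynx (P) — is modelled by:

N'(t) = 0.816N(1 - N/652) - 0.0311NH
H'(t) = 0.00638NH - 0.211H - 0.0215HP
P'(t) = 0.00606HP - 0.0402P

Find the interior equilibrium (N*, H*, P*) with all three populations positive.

From dP/dt = 0: 0.00606H* = 0.0402, so H* = 6.63.
From dN/dt = 0: 0.816(1 - N*/652) = 0.0311·6.63, giving N* = 652·(1 - 0.253) = 487.
From dH/dt = 0: 0.00638·487 - 0.211 = 0.0215P*, so P* = 2.9/0.0215 = 135.

N* ≈ 487, H* ≈ 6.63, P* ≈ 135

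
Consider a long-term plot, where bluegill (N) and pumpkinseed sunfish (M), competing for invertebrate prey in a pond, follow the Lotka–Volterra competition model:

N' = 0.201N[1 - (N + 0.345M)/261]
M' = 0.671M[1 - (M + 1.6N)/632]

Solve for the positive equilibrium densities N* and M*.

N* ≈ 95.9, M* ≈ 479

Setting both brackets to zero gives the nullclines N + 0.345M = 261 and 1.6N + M = 632.
Substituting M = 632 - 1.6N into the first: N(1 - 0.345·1.6) = 261 - 0.345·632.
So N* = 43/0.448 = 95.9, and then M* = 632 - 1.6·95.9 = 479.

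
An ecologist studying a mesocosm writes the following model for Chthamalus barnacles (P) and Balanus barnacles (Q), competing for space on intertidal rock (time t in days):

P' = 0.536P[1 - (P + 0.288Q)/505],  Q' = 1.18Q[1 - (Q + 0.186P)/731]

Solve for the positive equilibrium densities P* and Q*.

Setting both brackets to zero gives the nullclines P + 0.288Q = 505 and 0.186P + Q = 731.
Substituting Q = 731 - 0.186P into the first: P(1 - 0.288·0.186) = 505 - 0.288·731.
So P* = 294/0.946 = 311, and then Q* = 731 - 0.186·311 = 673.

P* ≈ 311, Q* ≈ 673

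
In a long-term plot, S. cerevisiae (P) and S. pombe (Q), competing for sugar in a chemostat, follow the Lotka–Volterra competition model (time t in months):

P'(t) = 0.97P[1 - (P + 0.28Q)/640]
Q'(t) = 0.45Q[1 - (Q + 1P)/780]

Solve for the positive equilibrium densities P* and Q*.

P* ≈ 586, Q* ≈ 194

Setting both brackets to zero gives the nullclines P + 0.28Q = 640 and 1P + Q = 780.
Substituting Q = 780 - 1P into the first: P(1 - 0.28·1) = 640 - 0.28·780.
So P* = 422/0.72 = 586, and then Q* = 780 - 1·586 = 194.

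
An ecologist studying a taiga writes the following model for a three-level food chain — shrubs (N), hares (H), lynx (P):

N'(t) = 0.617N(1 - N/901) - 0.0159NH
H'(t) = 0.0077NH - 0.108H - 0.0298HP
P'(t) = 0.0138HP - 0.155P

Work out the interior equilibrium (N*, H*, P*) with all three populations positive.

N* ≈ 640, H* ≈ 11.2, P* ≈ 162

From dP/dt = 0: 0.0138H* = 0.155, so H* = 11.2.
From dN/dt = 0: 0.617(1 - N*/901) = 0.0159·11.2, giving N* = 901·(1 - 0.289) = 640.
From dH/dt = 0: 0.0077·640 - 0.108 = 0.0298P*, so P* = 4.82/0.0298 = 162.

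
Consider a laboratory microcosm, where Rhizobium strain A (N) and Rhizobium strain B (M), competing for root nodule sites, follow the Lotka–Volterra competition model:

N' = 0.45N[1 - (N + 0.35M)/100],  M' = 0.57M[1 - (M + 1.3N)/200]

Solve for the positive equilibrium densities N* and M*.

N* ≈ 55, M* ≈ 128

Setting both brackets to zero gives the nullclines N + 0.35M = 100 and 1.3N + M = 200.
Substituting M = 200 - 1.3N into the first: N(1 - 0.35·1.3) = 100 - 0.35·200.
So N* = 30/0.545 = 55, and then M* = 200 - 1.3·55 = 128.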